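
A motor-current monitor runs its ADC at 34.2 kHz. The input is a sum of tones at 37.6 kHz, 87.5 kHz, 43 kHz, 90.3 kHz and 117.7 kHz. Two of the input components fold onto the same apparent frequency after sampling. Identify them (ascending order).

fs/2 = 17.1 kHz.
37.6 kHz mod fs = 3.4 kHz.
3.4 kHz ≤ fs/2 = 17.1 kHz, appears at 3.4 kHz.
87.5 kHz mod fs = 19.1 kHz.
19.1 kHz > fs/2 = 17.1 kHz, folds to fs − 19.1 kHz = 15.1 kHz.
43 kHz mod fs = 8.8 kHz.
8.8 kHz ≤ fs/2 = 17.1 kHz, appears at 8.8 kHz.
90.3 kHz mod fs = 21.9 kHz.
21.9 kHz > fs/2 = 17.1 kHz, folds to fs − 21.9 kHz = 12.3 kHz.
117.7 kHz mod fs = 15.1 kHz.
15.1 kHz ≤ fs/2 = 17.1 kHz, appears at 15.1 kHz.
87.5 kHz and 117.7 kHz both map to 15.1 kHz.

87.5 kHz, 117.7 kHz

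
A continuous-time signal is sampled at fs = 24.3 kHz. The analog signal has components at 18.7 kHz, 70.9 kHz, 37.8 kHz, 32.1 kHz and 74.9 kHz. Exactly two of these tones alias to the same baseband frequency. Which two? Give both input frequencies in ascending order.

fs/2 = 12.15 kHz.
18.7 kHz > fs/2 = 12.15 kHz, folds to fs − 18.7 kHz = 5.6 kHz.
70.9 kHz mod fs = 22.3 kHz.
22.3 kHz > fs/2 = 12.15 kHz, folds to fs − 22.3 kHz = 2 kHz.
37.8 kHz mod fs = 13.5 kHz.
13.5 kHz > fs/2 = 12.15 kHz, folds to fs − 13.5 kHz = 10.8 kHz.
32.1 kHz mod fs = 7.8 kHz.
7.8 kHz ≤ fs/2 = 12.15 kHz, appears at 7.8 kHz.
74.9 kHz mod fs = 2 kHz.
2 kHz ≤ fs/2 = 12.15 kHz, appears at 2 kHz.
70.9 kHz and 74.9 kHz both map to 2 kHz.

70.9 kHz, 74.9 kHz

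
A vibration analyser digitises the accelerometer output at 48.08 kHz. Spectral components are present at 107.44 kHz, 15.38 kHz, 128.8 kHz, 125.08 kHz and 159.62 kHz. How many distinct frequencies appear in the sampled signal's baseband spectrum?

fs/2 = 24.04 kHz.
107.44 kHz mod fs = 11.28 kHz.
11.28 kHz ≤ fs/2 = 24.04 kHz, appears at 11.28 kHz.
15.38 kHz ≤ fs/2 = 24.04 kHz, passes unchanged.
128.8 kHz mod fs = 32.64 kHz.
32.64 kHz > fs/2 = 24.04 kHz, folds to fs − 32.64 kHz = 15.44 kHz.
125.08 kHz mod fs = 28.92 kHz.
28.92 kHz > fs/2 = 24.04 kHz, folds to fs − 28.92 kHz = 19.16 kHz.
159.62 kHz mod fs = 15.38 kHz.
15.38 kHz ≤ fs/2 = 24.04 kHz, appears at 15.38 kHz.
Distinct values: {11.28 kHz, 15.38 kHz, 15.44 kHz, 19.16 kHz} → 4.

4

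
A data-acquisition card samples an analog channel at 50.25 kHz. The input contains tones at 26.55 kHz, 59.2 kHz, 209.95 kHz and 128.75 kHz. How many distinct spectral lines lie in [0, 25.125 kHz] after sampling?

fs/2 = 25.125 kHz.
26.55 kHz > fs/2 = 25.125 kHz, folds to fs − 26.55 kHz = 23.7 kHz.
59.2 kHz mod fs = 8.95 kHz.
8.95 kHz ≤ fs/2 = 25.125 kHz, appears at 8.95 kHz.
209.95 kHz mod fs = 8.95 kHz.
8.95 kHz ≤ fs/2 = 25.125 kHz, appears at 8.95 kHz.
128.75 kHz mod fs = 28.25 kHz.
28.25 kHz > fs/2 = 25.125 kHz, folds to fs − 28.25 kHz = 22 kHz.
Distinct values: {8.95 kHz, 22 kHz, 23.7 kHz} → 3.

3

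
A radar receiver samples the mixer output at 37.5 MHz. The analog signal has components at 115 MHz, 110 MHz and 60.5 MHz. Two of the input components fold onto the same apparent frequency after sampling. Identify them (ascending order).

fs/2 = 18.75 MHz.
115 MHz mod fs = 2.5 MHz.
2.5 MHz ≤ fs/2 = 18.75 MHz, appears at 2.5 MHz.
110 MHz mod fs = 35 MHz.
35 MHz > fs/2 = 18.75 MHz, folds to fs − 35 MHz = 2.5 MHz.
60.5 MHz mod fs = 23 MHz.
23 MHz > fs/2 = 18.75 MHz, folds to fs − 23 MHz = 14.5 MHz.
110 MHz and 115 MHz both map to 2.5 MHz.

110 MHz, 115 MHz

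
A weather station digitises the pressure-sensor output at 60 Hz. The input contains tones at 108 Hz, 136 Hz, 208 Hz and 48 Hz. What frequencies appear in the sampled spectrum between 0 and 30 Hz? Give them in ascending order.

fs/2 = 30 Hz.
108 Hz mod fs = 48 Hz.
48 Hz > fs/2 = 30 Hz, folds to fs − 48 Hz = 12 Hz.
136 Hz mod fs = 16 Hz.
16 Hz ≤ fs/2 = 30 Hz, appears at 16 Hz.
208 Hz mod fs = 28 Hz.
28 Hz ≤ fs/2 = 30 Hz, appears at 28 Hz.
48 Hz > fs/2 = 30 Hz, folds to fs − 48 Hz = 12 Hz.
Distinct values: {12 Hz, 16 Hz, 28 Hz}.

12 Hz, 16 Hz, 28 Hz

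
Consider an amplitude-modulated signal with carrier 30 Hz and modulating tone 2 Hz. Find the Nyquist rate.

64 Hz

AM sidebands sit at fc ± fm = 28 Hz and 32 Hz.
Highest-frequency component: 32 Hz.
Nyquist rate = 2 × 32 Hz = 64 Hz.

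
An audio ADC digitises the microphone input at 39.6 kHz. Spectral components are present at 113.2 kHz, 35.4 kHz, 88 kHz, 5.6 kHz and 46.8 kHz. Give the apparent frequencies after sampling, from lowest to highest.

4.2 kHz, 5.6 kHz, 7.2 kHz, 8.8 kHz

fs/2 = 19.8 kHz.
113.2 kHz mod fs = 34 kHz.
34 kHz > fs/2 = 19.8 kHz, folds to fs − 34 kHz = 5.6 kHz.
35.4 kHz > fs/2 = 19.8 kHz, folds to fs − 35.4 kHz = 4.2 kHz.
88 kHz mod fs = 8.8 kHz.
8.8 kHz ≤ fs/2 = 19.8 kHz, appears at 8.8 kHz.
5.6 kHz ≤ fs/2 = 19.8 kHz, passes unchanged.
46.8 kHz mod fs = 7.2 kHz.
7.2 kHz ≤ fs/2 = 19.8 kHz, appears at 7.2 kHz.
Distinct values: {4.2 kHz, 5.6 kHz, 7.2 kHz, 8.8 kHz}.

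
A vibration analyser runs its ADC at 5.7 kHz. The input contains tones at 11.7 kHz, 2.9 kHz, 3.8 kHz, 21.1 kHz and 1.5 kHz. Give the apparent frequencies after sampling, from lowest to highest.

0.3 kHz, 1.5 kHz, 1.7 kHz, 1.9 kHz, 2.8 kHz

fs/2 = 2.85 kHz.
11.7 kHz mod fs = 0.3 kHz.
0.3 kHz ≤ fs/2 = 2.85 kHz, appears at 0.3 kHz.
2.9 kHz > fs/2 = 2.85 kHz, folds to fs − 2.9 kHz = 2.8 kHz.
3.8 kHz > fs/2 = 2.85 kHz, folds to fs − 3.8 kHz = 1.9 kHz.
21.1 kHz mod fs = 4 kHz.
4 kHz > fs/2 = 2.85 kHz, folds to fs − 4 kHz = 1.7 kHz.
1.5 kHz ≤ fs/2 = 2.85 kHz, passes unchanged.
Distinct values: {0.3 kHz, 1.5 kHz, 1.7 kHz, 1.9 kHz, 2.8 kHz}.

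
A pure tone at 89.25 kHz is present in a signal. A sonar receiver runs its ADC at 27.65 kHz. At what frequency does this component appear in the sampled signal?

6.3 kHz

89.25 kHz mod fs = 6.3 kHz.
6.3 kHz ≤ fs/2 = 13.825 kHz, appears at 6.3 kHz.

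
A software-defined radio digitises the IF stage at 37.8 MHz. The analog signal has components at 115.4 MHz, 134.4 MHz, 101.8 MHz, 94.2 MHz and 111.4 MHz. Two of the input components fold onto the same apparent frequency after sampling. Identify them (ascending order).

111.4 MHz, 115.4 MHz

fs/2 = 18.9 MHz.
115.4 MHz mod fs = 2 MHz.
2 MHz ≤ fs/2 = 18.9 MHz, appears at 2 MHz.
134.4 MHz mod fs = 21 MHz.
21 MHz > fs/2 = 18.9 MHz, folds to fs − 21 MHz = 16.8 MHz.
101.8 MHz mod fs = 26.2 MHz.
26.2 MHz > fs/2 = 18.9 MHz, folds to fs − 26.2 MHz = 11.6 MHz.
94.2 MHz mod fs = 18.6 MHz.
18.6 MHz ≤ fs/2 = 18.9 MHz, appears at 18.6 MHz.
111.4 MHz mod fs = 35.8 MHz.
35.8 MHz > fs/2 = 18.9 MHz, folds to fs − 35.8 MHz = 2 MHz.
111.4 MHz and 115.4 MHz both map to 2 MHz.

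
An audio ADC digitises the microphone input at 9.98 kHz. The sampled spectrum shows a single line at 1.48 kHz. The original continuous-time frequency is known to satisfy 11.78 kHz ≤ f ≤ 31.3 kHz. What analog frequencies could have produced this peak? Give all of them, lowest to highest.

18.48 kHz, 21.44 kHz, 28.46 kHz

Frequencies that alias to 1.48 kHz are k·fs ± 1.48 kHz for integer k ≥ 0.
k=0: 1.48 kHz.
k=1: 8.5 kHz, 11.46 kHz.
k=2: 18.48 kHz, 21.44 kHz.
k=3: 28.46 kHz, 31.42 kHz.
k=4: 38.44 kHz, 41.4 kHz.
Within [11.78 kHz, 31.3 kHz]: 18.48 kHz, 21.44 kHz, 28.46 kHz.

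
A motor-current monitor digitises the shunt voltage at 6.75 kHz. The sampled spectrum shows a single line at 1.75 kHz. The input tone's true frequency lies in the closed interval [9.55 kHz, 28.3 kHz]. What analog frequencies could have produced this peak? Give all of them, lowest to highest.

Frequencies that alias to 1.75 kHz are k·fs ± 1.75 kHz for integer k ≥ 0.
k=0: 1.75 kHz.
k=1: 5 kHz, 8.5 kHz.
k=2: 11.75 kHz, 15.25 kHz.
k=3: 18.5 kHz, 22 kHz.
k=4: 25.25 kHz, 28.75 kHz.
k=5: 32 kHz, 35.5 kHz.
Within [9.55 kHz, 28.3 kHz]: 11.75 kHz, 15.25 kHz, 18.5 kHz, 22 kHz, 25.25 kHz.

11.75 kHz, 15.25 kHz, 18.5 kHz, 22 kHz, 25.25 kHz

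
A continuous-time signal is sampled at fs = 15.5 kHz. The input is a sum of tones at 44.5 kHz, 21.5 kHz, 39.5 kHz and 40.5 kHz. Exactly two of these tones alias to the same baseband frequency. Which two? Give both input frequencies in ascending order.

21.5 kHz, 40.5 kHz

fs/2 = 7.75 kHz.
44.5 kHz mod fs = 13.5 kHz.
13.5 kHz > fs/2 = 7.75 kHz, folds to fs − 13.5 kHz = 2 kHz.
21.5 kHz mod fs = 6 kHz.
6 kHz ≤ fs/2 = 7.75 kHz, appears at 6 kHz.
39.5 kHz mod fs = 8.5 kHz.
8.5 kHz > fs/2 = 7.75 kHz, folds to fs − 8.5 kHz = 7 kHz.
40.5 kHz mod fs = 9.5 kHz.
9.5 kHz > fs/2 = 7.75 kHz, folds to fs − 9.5 kHz = 6 kHz.
21.5 kHz and 40.5 kHz both map to 6 kHz.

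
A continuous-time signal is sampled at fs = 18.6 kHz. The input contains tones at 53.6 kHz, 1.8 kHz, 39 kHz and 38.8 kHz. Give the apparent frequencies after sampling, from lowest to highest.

fs/2 = 9.3 kHz.
53.6 kHz mod fs = 16.4 kHz.
16.4 kHz > fs/2 = 9.3 kHz, folds to fs − 16.4 kHz = 2.2 kHz.
1.8 kHz ≤ fs/2 = 9.3 kHz, passes unchanged.
39 kHz mod fs = 1.8 kHz.
1.8 kHz ≤ fs/2 = 9.3 kHz, appears at 1.8 kHz.
38.8 kHz mod fs = 1.6 kHz.
1.6 kHz ≤ fs/2 = 9.3 kHz, appears at 1.6 kHz.
Distinct values: {1.6 kHz, 1.8 kHz, 2.2 kHz}.

1.6 kHz, 1.8 kHz, 2.2 kHz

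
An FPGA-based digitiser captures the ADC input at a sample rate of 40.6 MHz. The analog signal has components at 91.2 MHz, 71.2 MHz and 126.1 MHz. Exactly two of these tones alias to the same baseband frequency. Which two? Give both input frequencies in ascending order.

71.2 MHz, 91.2 MHz

fs/2 = 20.3 MHz.
91.2 MHz mod fs = 10 MHz.
10 MHz ≤ fs/2 = 20.3 MHz, appears at 10 MHz.
71.2 MHz mod fs = 30.6 MHz.
30.6 MHz > fs/2 = 20.3 MHz, folds to fs − 30.6 MHz = 10 MHz.
126.1 MHz mod fs = 4.3 MHz.
4.3 MHz ≤ fs/2 = 20.3 MHz, appears at 4.3 MHz.
71.2 MHz and 91.2 MHz both map to 10 MHz.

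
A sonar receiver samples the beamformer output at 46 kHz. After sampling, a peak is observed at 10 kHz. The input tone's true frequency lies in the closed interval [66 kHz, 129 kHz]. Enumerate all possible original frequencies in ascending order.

82 kHz, 102 kHz, 128 kHz

Frequencies that alias to 10 kHz are k·fs ± 10 kHz for integer k ≥ 0.
k=0: 10 kHz.
k=1: 36 kHz, 56 kHz.
k=2: 82 kHz, 102 kHz.
k=3: 128 kHz, 148 kHz.
k=4: 174 kHz, 194 kHz.
Within [66 kHz, 129 kHz]: 82 kHz, 102 kHz, 128 kHz.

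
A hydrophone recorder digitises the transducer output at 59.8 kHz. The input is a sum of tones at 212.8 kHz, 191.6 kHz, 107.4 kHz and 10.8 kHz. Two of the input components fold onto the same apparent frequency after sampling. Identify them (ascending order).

fs/2 = 29.9 kHz.
212.8 kHz mod fs = 33.4 kHz.
33.4 kHz > fs/2 = 29.9 kHz, folds to fs − 33.4 kHz = 26.4 kHz.
191.6 kHz mod fs = 12.2 kHz.
12.2 kHz ≤ fs/2 = 29.9 kHz, appears at 12.2 kHz.
107.4 kHz mod fs = 47.6 kHz.
47.6 kHz > fs/2 = 29.9 kHz, folds to fs − 47.6 kHz = 12.2 kHz.
10.8 kHz ≤ fs/2 = 29.9 kHz, passes unchanged.
107.4 kHz and 191.6 kHz both map to 12.2 kHz.

107.4 kHz, 191.6 kHz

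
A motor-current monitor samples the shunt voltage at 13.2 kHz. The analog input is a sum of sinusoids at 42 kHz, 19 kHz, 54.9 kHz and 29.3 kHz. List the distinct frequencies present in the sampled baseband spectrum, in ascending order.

2.1 kHz, 2.4 kHz, 2.9 kHz, 5.8 kHz

fs/2 = 6.6 kHz.
42 kHz mod fs = 2.4 kHz.
2.4 kHz ≤ fs/2 = 6.6 kHz, appears at 2.4 kHz.
19 kHz mod fs = 5.8 kHz.
5.8 kHz ≤ fs/2 = 6.6 kHz, appears at 5.8 kHz.
54.9 kHz mod fs = 2.1 kHz.
2.1 kHz ≤ fs/2 = 6.6 kHz, appears at 2.1 kHz.
29.3 kHz mod fs = 2.9 kHz.
2.9 kHz ≤ fs/2 = 6.6 kHz, appears at 2.9 kHz.
Distinct values: {2.1 kHz, 2.4 kHz, 2.9 kHz, 5.8 kHz}.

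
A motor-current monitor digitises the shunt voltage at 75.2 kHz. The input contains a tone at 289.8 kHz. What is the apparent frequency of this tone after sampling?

289.8 kHz mod fs = 64.2 kHz.
64.2 kHz > fs/2 = 37.6 kHz, folds to fs − 64.2 kHz = 11 kHz.

11 kHz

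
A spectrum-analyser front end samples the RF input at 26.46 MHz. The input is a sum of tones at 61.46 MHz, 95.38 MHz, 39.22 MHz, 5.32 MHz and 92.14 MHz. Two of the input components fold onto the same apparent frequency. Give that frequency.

fs/2 = 13.23 MHz.
61.46 MHz mod fs = 8.54 MHz.
8.54 MHz ≤ fs/2 = 13.23 MHz, appears at 8.54 MHz.
95.38 MHz mod fs = 16 MHz.
16 MHz > fs/2 = 13.23 MHz, folds to fs − 16 MHz = 10.46 MHz.
39.22 MHz mod fs = 12.76 MHz.
12.76 MHz ≤ fs/2 = 13.23 MHz, appears at 12.76 MHz.
5.32 MHz ≤ fs/2 = 13.23 MHz, passes unchanged.
92.14 MHz mod fs = 12.76 MHz.
12.76 MHz ≤ fs/2 = 13.23 MHz, appears at 12.76 MHz.
39.22 MHz and 92.14 MHz both map to 12.76 MHz.

12.76 MHz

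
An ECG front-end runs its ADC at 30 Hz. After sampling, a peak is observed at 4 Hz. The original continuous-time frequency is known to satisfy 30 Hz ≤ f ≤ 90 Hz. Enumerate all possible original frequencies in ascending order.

Frequencies that alias to 4 Hz are k·fs ± 4 Hz for integer k ≥ 0.
k=0: 4 Hz.
k=1: 26 Hz, 34 Hz.
k=2: 56 Hz, 64 Hz.
k=3: 86 Hz, 94 Hz.
k=4: 116 Hz, 124 Hz.
Within [30 Hz, 90 Hz]: 34 Hz, 56 Hz, 64 Hz, 86 Hz.

34 Hz, 56 Hz, 64 Hz, 86 Hz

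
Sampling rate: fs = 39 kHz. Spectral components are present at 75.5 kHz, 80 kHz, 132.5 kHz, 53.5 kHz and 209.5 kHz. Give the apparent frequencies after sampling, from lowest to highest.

fs/2 = 19.5 kHz.
75.5 kHz mod fs = 36.5 kHz.
36.5 kHz > fs/2 = 19.5 kHz, folds to fs − 36.5 kHz = 2.5 kHz.
80 kHz mod fs = 2 kHz.
2 kHz ≤ fs/2 = 19.5 kHz, appears at 2 kHz.
132.5 kHz mod fs = 15.5 kHz.
15.5 kHz ≤ fs/2 = 19.5 kHz, appears at 15.5 kHz.
53.5 kHz mod fs = 14.5 kHz.
14.5 kHz ≤ fs/2 = 19.5 kHz, appears at 14.5 kHz.
209.5 kHz mod fs = 14.5 kHz.
14.5 kHz ≤ fs/2 = 19.5 kHz, appears at 14.5 kHz.
Distinct values: {2 kHz, 2.5 kHz, 14.5 kHz, 15.5 kHz}.

2 kHz, 2.5 kHz, 14.5 kHz, 15.5 kHz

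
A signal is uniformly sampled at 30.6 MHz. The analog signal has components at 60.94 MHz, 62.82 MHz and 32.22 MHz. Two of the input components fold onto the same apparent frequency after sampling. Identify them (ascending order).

32.22 MHz, 62.82 MHz

fs/2 = 15.3 MHz.
60.94 MHz mod fs = 30.34 MHz.
30.34 MHz > fs/2 = 15.3 MHz, folds to fs − 30.34 MHz = 0.26 MHz.
62.82 MHz mod fs = 1.62 MHz.
1.62 MHz ≤ fs/2 = 15.3 MHz, appears at 1.62 MHz.
32.22 MHz mod fs = 1.62 MHz.
1.62 MHz ≤ fs/2 = 15.3 MHz, appears at 1.62 MHz.
32.22 MHz and 62.82 MHz both map to 1.62 MHz.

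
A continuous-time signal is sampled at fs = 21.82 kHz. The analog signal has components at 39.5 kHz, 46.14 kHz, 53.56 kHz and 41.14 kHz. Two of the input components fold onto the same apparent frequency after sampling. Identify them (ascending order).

41.14 kHz, 46.14 kHz

fs/2 = 10.91 kHz.
39.5 kHz mod fs = 17.68 kHz.
17.68 kHz > fs/2 = 10.91 kHz, folds to fs − 17.68 kHz = 4.14 kHz.
46.14 kHz mod fs = 2.5 kHz.
2.5 kHz ≤ fs/2 = 10.91 kHz, appears at 2.5 kHz.
53.56 kHz mod fs = 9.92 kHz.
9.92 kHz ≤ fs/2 = 10.91 kHz, appears at 9.92 kHz.
41.14 kHz mod fs = 19.32 kHz.
19.32 kHz > fs/2 = 10.91 kHz, folds to fs − 19.32 kHz = 2.5 kHz.
41.14 kHz and 46.14 kHz both map to 2.5 kHz.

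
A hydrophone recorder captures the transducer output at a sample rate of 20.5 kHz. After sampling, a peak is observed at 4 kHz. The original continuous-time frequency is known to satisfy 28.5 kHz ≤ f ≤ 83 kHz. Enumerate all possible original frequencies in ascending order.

37 kHz, 45 kHz, 57.5 kHz, 65.5 kHz, 78 kHz

Frequencies that alias to 4 kHz are k·fs ± 4 kHz for integer k ≥ 0.
k=0: 4 kHz.
k=1: 16.5 kHz, 24.5 kHz.
k=2: 37 kHz, 45 kHz.
k=3: 57.5 kHz, 65.5 kHz.
k=4: 78 kHz, 86 kHz.
k=5: 98.5 kHz, 106.5 kHz.
Within [28.5 kHz, 83 kHz]: 37 kHz, 45 kHz, 57.5 kHz, 65.5 kHz, 78 kHz.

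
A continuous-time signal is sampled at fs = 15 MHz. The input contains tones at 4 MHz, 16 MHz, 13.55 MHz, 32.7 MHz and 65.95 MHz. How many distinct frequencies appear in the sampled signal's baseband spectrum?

fs/2 = 7.5 MHz.
4 MHz ≤ fs/2 = 7.5 MHz, passes unchanged.
16 MHz mod fs = 1 MHz.
1 MHz ≤ fs/2 = 7.5 MHz, appears at 1 MHz.
13.55 MHz > fs/2 = 7.5 MHz, folds to fs − 13.55 MHz = 1.45 MHz.
32.7 MHz mod fs = 2.7 MHz.
2.7 MHz ≤ fs/2 = 7.5 MHz, appears at 2.7 MHz.
65.95 MHz mod fs = 5.95 MHz.
5.95 MHz ≤ fs/2 = 7.5 MHz, appears at 5.95 MHz.
Distinct values: {1 MHz, 1.45 MHz, 2.7 MHz, 4 MHz, 5.95 MHz} → 5.

5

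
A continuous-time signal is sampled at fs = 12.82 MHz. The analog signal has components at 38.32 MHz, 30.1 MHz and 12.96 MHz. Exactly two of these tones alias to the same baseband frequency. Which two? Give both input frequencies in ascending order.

fs/2 = 6.41 MHz.
38.32 MHz mod fs = 12.68 MHz.
12.68 MHz > fs/2 = 6.41 MHz, folds to fs − 12.68 MHz = 0.14 MHz.
30.1 MHz mod fs = 4.46 MHz.
4.46 MHz ≤ fs/2 = 6.41 MHz, appears at 4.46 MHz.
12.96 MHz mod fs = 0.14 MHz.
0.14 MHz ≤ fs/2 = 6.41 MHz, appears at 0.14 MHz.
12.96 MHz and 38.32 MHz both map to 0.14 MHz.

12.96 MHz, 38.32 MHz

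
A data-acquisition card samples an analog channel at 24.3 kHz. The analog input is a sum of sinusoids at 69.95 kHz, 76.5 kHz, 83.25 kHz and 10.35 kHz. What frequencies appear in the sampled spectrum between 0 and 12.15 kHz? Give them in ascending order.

fs/2 = 12.15 kHz.
69.95 kHz mod fs = 21.35 kHz.
21.35 kHz > fs/2 = 12.15 kHz, folds to fs − 21.35 kHz = 2.95 kHz.
76.5 kHz mod fs = 3.6 kHz.
3.6 kHz ≤ fs/2 = 12.15 kHz, appears at 3.6 kHz.
83.25 kHz mod fs = 10.35 kHz.
10.35 kHz ≤ fs/2 = 12.15 kHz, appears at 10.35 kHz.
10.35 kHz ≤ fs/2 = 12.15 kHz, passes unchanged.
Distinct values: {2.95 kHz, 3.6 kHz, 10.35 kHz}.

2.95 kHz, 3.6 kHz, 10.35 kHz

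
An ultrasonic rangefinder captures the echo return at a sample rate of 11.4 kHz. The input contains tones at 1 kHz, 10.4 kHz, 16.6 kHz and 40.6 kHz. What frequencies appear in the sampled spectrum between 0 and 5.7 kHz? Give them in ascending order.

1 kHz, 5 kHz, 5.2 kHz

fs/2 = 5.7 kHz.
1 kHz ≤ fs/2 = 5.7 kHz, passes unchanged.
10.4 kHz > fs/2 = 5.7 kHz, folds to fs − 10.4 kHz = 1 kHz.
16.6 kHz mod fs = 5.2 kHz.
5.2 kHz ≤ fs/2 = 5.7 kHz, appears at 5.2 kHz.
40.6 kHz mod fs = 6.4 kHz.
6.4 kHz > fs/2 = 5.7 kHz, folds to fs − 6.4 kHz = 5 kHz.
Distinct values: {1 kHz, 5 kHz, 5.2 kHz}.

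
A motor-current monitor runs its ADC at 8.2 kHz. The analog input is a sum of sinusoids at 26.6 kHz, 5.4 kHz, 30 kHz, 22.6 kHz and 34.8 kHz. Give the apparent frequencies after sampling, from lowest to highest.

fs/2 = 4.1 kHz.
26.6 kHz mod fs = 2 kHz.
2 kHz ≤ fs/2 = 4.1 kHz, appears at 2 kHz.
5.4 kHz > fs/2 = 4.1 kHz, folds to fs − 5.4 kHz = 2.8 kHz.
30 kHz mod fs = 5.4 kHz.
5.4 kHz > fs/2 = 4.1 kHz, folds to fs − 5.4 kHz = 2.8 kHz.
22.6 kHz mod fs = 6.2 kHz.
6.2 kHz > fs/2 = 4.1 kHz, folds to fs − 6.2 kHz = 2 kHz.
34.8 kHz mod fs = 2 kHz.
2 kHz ≤ fs/2 = 4.1 kHz, appears at 2 kHz.
Distinct values: {2 kHz, 2.8 kHz}.

2 kHz, 2.8 kHz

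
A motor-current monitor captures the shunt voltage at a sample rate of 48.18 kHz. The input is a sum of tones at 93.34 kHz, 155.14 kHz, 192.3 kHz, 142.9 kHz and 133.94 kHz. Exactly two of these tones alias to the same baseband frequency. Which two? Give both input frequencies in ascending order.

133.94 kHz, 155.14 kHz

fs/2 = 24.09 kHz.
93.34 kHz mod fs = 45.16 kHz.
45.16 kHz > fs/2 = 24.09 kHz, folds to fs − 45.16 kHz = 3.02 kHz.
155.14 kHz mod fs = 10.6 kHz.
10.6 kHz ≤ fs/2 = 24.09 kHz, appears at 10.6 kHz.
192.3 kHz mod fs = 47.76 kHz.
47.76 kHz > fs/2 = 24.09 kHz, folds to fs − 47.76 kHz = 0.42 kHz.
142.9 kHz mod fs = 46.54 kHz.
46.54 kHz > fs/2 = 24.09 kHz, folds to fs − 46.54 kHz = 1.64 kHz.
133.94 kHz mod fs = 37.58 kHz.
37.58 kHz > fs/2 = 24.09 kHz, folds to fs − 37.58 kHz = 10.6 kHz.
133.94 kHz and 155.14 kHz both map to 10.6 kHz.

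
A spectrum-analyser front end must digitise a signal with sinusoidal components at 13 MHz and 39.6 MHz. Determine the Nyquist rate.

Highest-frequency component: 39.6 MHz.
Nyquist rate = 2 × 39.6 MHz = 79.2 MHz.

79.2 MHz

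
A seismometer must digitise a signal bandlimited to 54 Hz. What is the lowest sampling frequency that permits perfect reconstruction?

Nyquist rate = 2 × 54 Hz = 108 Hz.

108 Hz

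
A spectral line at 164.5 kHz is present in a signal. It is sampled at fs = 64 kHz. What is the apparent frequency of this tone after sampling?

164.5 kHz mod fs = 36.5 kHz.
36.5 kHz > fs/2 = 32 kHz, folds to fs − 36.5 kHz = 27.5 kHz.

27.5 kHz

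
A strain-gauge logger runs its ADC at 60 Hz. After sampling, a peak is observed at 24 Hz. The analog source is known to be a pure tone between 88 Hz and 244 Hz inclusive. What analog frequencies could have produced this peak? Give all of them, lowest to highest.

Frequencies that alias to 24 Hz are k·fs ± 24 Hz for integer k ≥ 0.
k=0: 24 Hz.
k=1: 36 Hz, 84 Hz.
k=2: 96 Hz, 144 Hz.
k=3: 156 Hz, 204 Hz.
k=4: 216 Hz, 264 Hz.
k=5: 276 Hz, 324 Hz.
Within [88 Hz, 244 Hz]: 96 Hz, 144 Hz, 156 Hz, 204 Hz, 216 Hz.

96 Hz, 144 Hz, 156 Hz, 204 Hz, 216 Hz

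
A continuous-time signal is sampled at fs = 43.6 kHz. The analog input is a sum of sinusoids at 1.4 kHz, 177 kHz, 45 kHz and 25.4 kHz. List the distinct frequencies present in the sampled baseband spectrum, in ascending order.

1.4 kHz, 2.6 kHz, 18.2 kHz

fs/2 = 21.8 kHz.
1.4 kHz ≤ fs/2 = 21.8 kHz, passes unchanged.
177 kHz mod fs = 2.6 kHz.
2.6 kHz ≤ fs/2 = 21.8 kHz, appears at 2.6 kHz.
45 kHz mod fs = 1.4 kHz.
1.4 kHz ≤ fs/2 = 21.8 kHz, appears at 1.4 kHz.
25.4 kHz > fs/2 = 21.8 kHz, folds to fs − 25.4 kHz = 18.2 kHz.
Distinct values: {1.4 kHz, 2.6 kHz, 18.2 kHz}.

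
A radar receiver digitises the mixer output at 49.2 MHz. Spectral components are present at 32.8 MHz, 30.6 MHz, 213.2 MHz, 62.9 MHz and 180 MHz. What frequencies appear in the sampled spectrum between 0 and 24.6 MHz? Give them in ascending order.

13.7 MHz, 16.4 MHz, 16.8 MHz, 18.6 MHz

fs/2 = 24.6 MHz.
32.8 MHz > fs/2 = 24.6 MHz, folds to fs − 32.8 MHz = 16.4 MHz.
30.6 MHz > fs/2 = 24.6 MHz, folds to fs − 30.6 MHz = 18.6 MHz.
213.2 MHz mod fs = 16.4 MHz.
16.4 MHz ≤ fs/2 = 24.6 MHz, appears at 16.4 MHz.
62.9 MHz mod fs = 13.7 MHz.
13.7 MHz ≤ fs/2 = 24.6 MHz, appears at 13.7 MHz.
180 MHz mod fs = 32.4 MHz.
32.4 MHz > fs/2 = 24.6 MHz, folds to fs − 32.4 MHz = 16.8 MHz.
Distinct values: {13.7 MHz, 16.4 MHz, 16.8 MHz, 18.6 MHz}.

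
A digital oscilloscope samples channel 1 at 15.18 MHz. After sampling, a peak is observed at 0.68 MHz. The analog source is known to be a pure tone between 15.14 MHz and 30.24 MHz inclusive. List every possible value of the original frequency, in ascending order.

Frequencies that alias to 0.68 MHz are k·fs ± 0.68 MHz for integer k ≥ 0.
k=0: 0.68 MHz.
k=1: 14.5 MHz, 15.86 MHz.
k=2: 29.68 MHz, 31.04 MHz.
k=3: 44.86 MHz, 46.22 MHz.
Within [15.14 MHz, 30.24 MHz]: 15.86 MHz, 29.68 MHz.

15.86 MHz, 29.68 MHz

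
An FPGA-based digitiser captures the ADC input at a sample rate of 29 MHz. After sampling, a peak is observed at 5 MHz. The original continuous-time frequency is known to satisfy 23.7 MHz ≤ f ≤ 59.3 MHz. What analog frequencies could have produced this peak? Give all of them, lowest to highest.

24 MHz, 34 MHz, 53 MHz

Frequencies that alias to 5 MHz are k·fs ± 5 MHz for integer k ≥ 0.
k=0: 5 MHz.
k=1: 24 MHz, 34 MHz.
k=2: 53 MHz, 63 MHz.
k=3: 82 MHz, 92 MHz.
Within [23.7 MHz, 59.3 MHz]: 24 MHz, 34 MHz, 53 MHz.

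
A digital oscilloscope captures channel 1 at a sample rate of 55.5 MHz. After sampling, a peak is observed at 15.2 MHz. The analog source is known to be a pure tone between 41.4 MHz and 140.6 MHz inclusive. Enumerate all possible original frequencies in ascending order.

70.7 MHz, 95.8 MHz, 126.2 MHz

Frequencies that alias to 15.2 MHz are k·fs ± 15.2 MHz for integer k ≥ 0.
k=0: 15.2 MHz.
k=1: 40.3 MHz, 70.7 MHz.
k=2: 95.8 MHz, 126.2 MHz.
k=3: 151.3 MHz, 181.7 MHz.
Within [41.4 MHz, 140.6 MHz]: 70.7 MHz, 95.8 MHz, 126.2 MHz.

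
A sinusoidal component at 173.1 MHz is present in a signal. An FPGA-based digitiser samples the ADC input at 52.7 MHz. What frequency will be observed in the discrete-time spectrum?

15 MHz

173.1 MHz mod fs = 15 MHz.
15 MHz ≤ fs/2 = 26.35 MHz, appears at 15 MHz.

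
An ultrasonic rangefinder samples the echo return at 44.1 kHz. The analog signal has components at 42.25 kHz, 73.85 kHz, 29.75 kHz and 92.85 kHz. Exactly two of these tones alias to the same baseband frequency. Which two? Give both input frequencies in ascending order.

29.75 kHz, 73.85 kHz

fs/2 = 22.05 kHz.
42.25 kHz > fs/2 = 22.05 kHz, folds to fs − 42.25 kHz = 1.85 kHz.
73.85 kHz mod fs = 29.75 kHz.
29.75 kHz > fs/2 = 22.05 kHz, folds to fs − 29.75 kHz = 14.35 kHz.
29.75 kHz > fs/2 = 22.05 kHz, folds to fs − 29.75 kHz = 14.35 kHz.
92.85 kHz mod fs = 4.65 kHz.
4.65 kHz ≤ fs/2 = 22.05 kHz, appears at 4.65 kHz.
29.75 kHz and 73.85 kHz both map to 14.35 kHz.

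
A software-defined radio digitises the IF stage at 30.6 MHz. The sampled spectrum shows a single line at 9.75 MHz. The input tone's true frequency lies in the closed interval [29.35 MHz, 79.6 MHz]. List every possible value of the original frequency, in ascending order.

40.35 MHz, 51.45 MHz, 70.95 MHz

Frequencies that alias to 9.75 MHz are k·fs ± 9.75 MHz for integer k ≥ 0.
k=0: 9.75 MHz.
k=1: 20.85 MHz, 40.35 MHz.
k=2: 51.45 MHz, 70.95 MHz.
k=3: 82.05 MHz, 101.55 MHz.
Within [29.35 MHz, 79.6 MHz]: 40.35 MHz, 51.45 MHz, 70.95 MHz.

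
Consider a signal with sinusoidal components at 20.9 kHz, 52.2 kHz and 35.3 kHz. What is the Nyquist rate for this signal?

Highest-frequency component: 52.2 kHz.
Nyquist rate = 2 × 52.2 kHz = 104.4 kHz.

104.4 kHz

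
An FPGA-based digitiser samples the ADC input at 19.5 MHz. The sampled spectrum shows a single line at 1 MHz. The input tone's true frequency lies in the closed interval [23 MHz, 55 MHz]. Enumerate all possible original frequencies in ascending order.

Frequencies that alias to 1 MHz are k·fs ± 1 MHz for integer k ≥ 0.
k=0: 1 MHz.
k=1: 18.5 MHz, 20.5 MHz.
k=2: 38 MHz, 40 MHz.
k=3: 57.5 MHz, 59.5 MHz.
Within [23 MHz, 55 MHz]: 38 MHz, 40 MHz.

38 MHz, 40 MHz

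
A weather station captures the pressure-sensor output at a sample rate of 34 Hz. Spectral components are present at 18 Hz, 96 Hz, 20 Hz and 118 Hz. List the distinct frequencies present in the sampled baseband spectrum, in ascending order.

fs/2 = 17 Hz.
18 Hz > fs/2 = 17 Hz, folds to fs − 18 Hz = 16 Hz.
96 Hz mod fs = 28 Hz.
28 Hz > fs/2 = 17 Hz, folds to fs − 28 Hz = 6 Hz.
20 Hz > fs/2 = 17 Hz, folds to fs − 20 Hz = 14 Hz.
118 Hz mod fs = 16 Hz.
16 Hz ≤ fs/2 = 17 Hz, appears at 16 Hz.
Distinct values: {6 Hz, 14 Hz, 16 Hz}.

6 Hz, 14 Hz, 16 Hz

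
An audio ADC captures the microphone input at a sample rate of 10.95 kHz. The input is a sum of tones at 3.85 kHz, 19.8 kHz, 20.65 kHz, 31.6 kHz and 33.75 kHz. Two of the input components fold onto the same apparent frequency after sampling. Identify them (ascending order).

20.65 kHz, 31.6 kHz

fs/2 = 5.475 kHz.
3.85 kHz ≤ fs/2 = 5.475 kHz, passes unchanged.
19.8 kHz mod fs = 8.85 kHz.
8.85 kHz > fs/2 = 5.475 kHz, folds to fs − 8.85 kHz = 2.1 kHz.
20.65 kHz mod fs = 9.7 kHz.
9.7 kHz > fs/2 = 5.475 kHz, folds to fs − 9.7 kHz = 1.25 kHz.
31.6 kHz mod fs = 9.7 kHz.
9.7 kHz > fs/2 = 5.475 kHz, folds to fs − 9.7 kHz = 1.25 kHz.
33.75 kHz mod fs = 0.9 kHz.
0.9 kHz ≤ fs/2 = 5.475 kHz, appears at 0.9 kHz.
20.65 kHz and 31.6 kHz both map to 1.25 kHz.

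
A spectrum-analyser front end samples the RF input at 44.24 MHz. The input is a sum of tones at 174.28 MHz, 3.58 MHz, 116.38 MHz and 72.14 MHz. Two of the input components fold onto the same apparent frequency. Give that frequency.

16.34 MHz

fs/2 = 22.12 MHz.
174.28 MHz mod fs = 41.56 MHz.
41.56 MHz > fs/2 = 22.12 MHz, folds to fs − 41.56 MHz = 2.68 MHz.
3.58 MHz ≤ fs/2 = 22.12 MHz, passes unchanged.
116.38 MHz mod fs = 27.9 MHz.
27.9 MHz > fs/2 = 22.12 MHz, folds to fs − 27.9 MHz = 16.34 MHz.
72.14 MHz mod fs = 27.9 MHz.
27.9 MHz > fs/2 = 22.12 MHz, folds to fs − 27.9 MHz = 16.34 MHz.
72.14 MHz and 116.38 MHz both map to 16.34 MHz.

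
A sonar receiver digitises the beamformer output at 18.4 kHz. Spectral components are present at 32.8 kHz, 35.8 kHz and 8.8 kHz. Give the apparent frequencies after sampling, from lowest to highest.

fs/2 = 9.2 kHz.
32.8 kHz mod fs = 14.4 kHz.
14.4 kHz > fs/2 = 9.2 kHz, folds to fs − 14.4 kHz = 4 kHz.
35.8 kHz mod fs = 17.4 kHz.
17.4 kHz > fs/2 = 9.2 kHz, folds to fs − 17.4 kHz = 1 kHz.
8.8 kHz ≤ fs/2 = 9.2 kHz, passes unchanged.
Distinct values: {1 kHz, 4 kHz, 8.8 kHz}.

1 kHz, 4 kHz, 8.8 kHz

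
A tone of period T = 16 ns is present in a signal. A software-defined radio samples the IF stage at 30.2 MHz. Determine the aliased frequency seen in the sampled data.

T = 16 ns → f = 1/T = 62.5 MHz.
62.5 MHz mod fs = 2.1 MHz.
2.1 MHz ≤ fs/2 = 15.1 MHz, appears at 2.1 MHz.

2.1 MHz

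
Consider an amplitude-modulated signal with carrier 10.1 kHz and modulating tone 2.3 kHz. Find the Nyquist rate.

AM sidebands sit at fc ± fm = 7.8 kHz and 12.4 kHz.
Highest-frequency component: 12.4 kHz.
Nyquist rate = 2 × 12.4 kHz = 24.8 kHz.

24.8 kHz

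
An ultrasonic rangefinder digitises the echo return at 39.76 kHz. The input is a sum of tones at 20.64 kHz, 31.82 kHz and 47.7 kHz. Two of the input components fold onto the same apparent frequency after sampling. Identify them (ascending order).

31.82 kHz, 47.7 kHz

fs/2 = 19.88 kHz.
20.64 kHz > fs/2 = 19.88 kHz, folds to fs − 20.64 kHz = 19.12 kHz.
31.82 kHz > fs/2 = 19.88 kHz, folds to fs − 31.82 kHz = 7.94 kHz.
47.7 kHz mod fs = 7.94 kHz.
7.94 kHz ≤ fs/2 = 19.88 kHz, appears at 7.94 kHz.
31.82 kHz and 47.7 kHz both map to 7.94 kHz.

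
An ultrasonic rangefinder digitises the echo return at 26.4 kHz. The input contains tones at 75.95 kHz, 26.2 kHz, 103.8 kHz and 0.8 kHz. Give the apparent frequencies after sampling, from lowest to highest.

0.2 kHz, 0.8 kHz, 1.8 kHz, 3.25 kHz

fs/2 = 13.2 kHz.
75.95 kHz mod fs = 23.15 kHz.
23.15 kHz > fs/2 = 13.2 kHz, folds to fs − 23.15 kHz = 3.25 kHz.
26.2 kHz > fs/2 = 13.2 kHz, folds to fs − 26.2 kHz = 0.2 kHz.
103.8 kHz mod fs = 24.6 kHz.
24.6 kHz > fs/2 = 13.2 kHz, folds to fs − 24.6 kHz = 1.8 kHz.
0.8 kHz ≤ fs/2 = 13.2 kHz, passes unchanged.
Distinct values: {0.2 kHz, 0.8 kHz, 1.8 kHz, 3.25 kHz}.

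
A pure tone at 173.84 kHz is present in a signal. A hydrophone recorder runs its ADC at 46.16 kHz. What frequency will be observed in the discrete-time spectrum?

173.84 kHz mod fs = 35.36 kHz.
35.36 kHz > fs/2 = 23.08 kHz, folds to fs − 35.36 kHz = 10.8 kHz.

10.8 kHz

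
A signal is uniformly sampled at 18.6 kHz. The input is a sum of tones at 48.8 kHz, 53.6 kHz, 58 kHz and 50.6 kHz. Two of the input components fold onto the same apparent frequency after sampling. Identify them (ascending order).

53.6 kHz, 58 kHz

fs/2 = 9.3 kHz.
48.8 kHz mod fs = 11.6 kHz.
11.6 kHz > fs/2 = 9.3 kHz, folds to fs − 11.6 kHz = 7 kHz.
53.6 kHz mod fs = 16.4 kHz.
16.4 kHz > fs/2 = 9.3 kHz, folds to fs − 16.4 kHz = 2.2 kHz.
58 kHz mod fs = 2.2 kHz.
2.2 kHz ≤ fs/2 = 9.3 kHz, appears at 2.2 kHz.
50.6 kHz mod fs = 13.4 kHz.
13.4 kHz > fs/2 = 9.3 kHz, folds to fs − 13.4 kHz = 5.2 kHz.
53.6 kHz and 58 kHz both map to 2.2 kHz.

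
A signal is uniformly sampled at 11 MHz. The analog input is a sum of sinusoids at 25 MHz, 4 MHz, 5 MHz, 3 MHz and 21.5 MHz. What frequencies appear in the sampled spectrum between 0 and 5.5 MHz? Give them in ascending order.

fs/2 = 5.5 MHz.
25 MHz mod fs = 3 MHz.
3 MHz ≤ fs/2 = 5.5 MHz, appears at 3 MHz.
4 MHz ≤ fs/2 = 5.5 MHz, passes unchanged.
5 MHz ≤ fs/2 = 5.5 MHz, passes unchanged.
3 MHz ≤ fs/2 = 5.5 MHz, passes unchanged.
21.5 MHz mod fs = 10.5 MHz.
10.5 MHz > fs/2 = 5.5 MHz, folds to fs − 10.5 MHz = 0.5 MHz.
Distinct values: {0.5 MHz, 3 MHz, 4 MHz, 5 MHz}.

0.5 MHz, 3 MHz, 4 MHz, 5 MHz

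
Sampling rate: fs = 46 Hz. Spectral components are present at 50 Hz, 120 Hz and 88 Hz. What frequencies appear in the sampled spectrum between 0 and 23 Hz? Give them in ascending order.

4 Hz, 18 Hz

fs/2 = 23 Hz.
50 Hz mod fs = 4 Hz.
4 Hz ≤ fs/2 = 23 Hz, appears at 4 Hz.
120 Hz mod fs = 28 Hz.
28 Hz > fs/2 = 23 Hz, folds to fs − 28 Hz = 18 Hz.
88 Hz mod fs = 42 Hz.
42 Hz > fs/2 = 23 Hz, folds to fs − 42 Hz = 4 Hz.
Distinct values: {4 Hz, 18 Hz}.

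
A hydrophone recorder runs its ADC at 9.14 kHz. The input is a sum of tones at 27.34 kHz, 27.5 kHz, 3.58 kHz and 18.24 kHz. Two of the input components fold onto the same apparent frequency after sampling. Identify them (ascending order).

27.34 kHz, 27.5 kHz

fs/2 = 4.57 kHz.
27.34 kHz mod fs = 9.06 kHz.
9.06 kHz > fs/2 = 4.57 kHz, folds to fs − 9.06 kHz = 0.08 kHz.
27.5 kHz mod fs = 0.08 kHz.
0.08 kHz ≤ fs/2 = 4.57 kHz, appears at 0.08 kHz.
3.58 kHz ≤ fs/2 = 4.57 kHz, passes unchanged.
18.24 kHz mod fs = 9.1 kHz.
9.1 kHz > fs/2 = 4.57 kHz, folds to fs − 9.1 kHz = 0.04 kHz.
27.34 kHz and 27.5 kHz both map to 0.08 kHz.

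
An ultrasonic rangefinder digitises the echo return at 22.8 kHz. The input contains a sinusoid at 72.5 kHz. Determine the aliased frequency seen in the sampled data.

4.1 kHz

72.5 kHz mod fs = 4.1 kHz.
4.1 kHz ≤ fs/2 = 11.4 kHz, appears at 4.1 kHz.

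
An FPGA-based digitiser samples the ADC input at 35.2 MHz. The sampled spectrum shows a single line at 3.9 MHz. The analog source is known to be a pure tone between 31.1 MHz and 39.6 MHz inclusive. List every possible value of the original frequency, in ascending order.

Frequencies that alias to 3.9 MHz are k·fs ± 3.9 MHz for integer k ≥ 0.
k=0: 3.9 MHz.
k=1: 31.3 MHz, 39.1 MHz.
k=2: 66.5 MHz, 74.3 MHz.
Within [31.1 MHz, 39.6 MHz]: 31.3 MHz, 39.1 MHz.

31.3 MHz, 39.1 MHz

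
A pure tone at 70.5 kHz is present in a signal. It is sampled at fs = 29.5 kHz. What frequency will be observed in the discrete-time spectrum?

11.5 kHz

70.5 kHz mod fs = 11.5 kHz.
11.5 kHz ≤ fs/2 = 14.75 kHz, appears at 11.5 kHz.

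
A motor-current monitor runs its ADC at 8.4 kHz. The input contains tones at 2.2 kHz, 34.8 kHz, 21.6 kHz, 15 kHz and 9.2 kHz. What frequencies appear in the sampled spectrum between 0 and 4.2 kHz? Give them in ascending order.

0.8 kHz, 1.2 kHz, 1.8 kHz, 2.2 kHz, 3.6 kHz

fs/2 = 4.2 kHz.
2.2 kHz ≤ fs/2 = 4.2 kHz, passes unchanged.
34.8 kHz mod fs = 1.2 kHz.
1.2 kHz ≤ fs/2 = 4.2 kHz, appears at 1.2 kHz.
21.6 kHz mod fs = 4.8 kHz.
4.8 kHz > fs/2 = 4.2 kHz, folds to fs − 4.8 kHz = 3.6 kHz.
15 kHz mod fs = 6.6 kHz.
6.6 kHz > fs/2 = 4.2 kHz, folds to fs − 6.6 kHz = 1.8 kHz.
9.2 kHz mod fs = 0.8 kHz.
0.8 kHz ≤ fs/2 = 4.2 kHz, appears at 0.8 kHz.
Distinct values: {0.8 kHz, 1.2 kHz, 1.8 kHz, 2.2 kHz, 3.6 kHz}.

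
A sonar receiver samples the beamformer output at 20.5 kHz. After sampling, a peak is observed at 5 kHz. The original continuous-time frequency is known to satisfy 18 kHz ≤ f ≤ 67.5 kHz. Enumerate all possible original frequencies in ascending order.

25.5 kHz, 36 kHz, 46 kHz, 56.5 kHz, 66.5 kHz

Frequencies that alias to 5 kHz are k·fs ± 5 kHz for integer k ≥ 0.
k=0: 5 kHz.
k=1: 15.5 kHz, 25.5 kHz.
k=2: 36 kHz, 46 kHz.
k=3: 56.5 kHz, 66.5 kHz.
k=4: 77 kHz, 87 kHz.
Within [18 kHz, 67.5 kHz]: 25.5 kHz, 36 kHz, 46 kHz, 56.5 kHz, 66.5 kHz.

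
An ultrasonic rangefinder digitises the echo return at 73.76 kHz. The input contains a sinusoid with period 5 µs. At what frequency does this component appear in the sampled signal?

21.28 kHz

T = 5 µs → f = 1/T = 200 kHz.
200 kHz mod fs = 52.48 kHz.
52.48 kHz > fs/2 = 36.88 kHz, folds to fs − 52.48 kHz = 21.28 kHz.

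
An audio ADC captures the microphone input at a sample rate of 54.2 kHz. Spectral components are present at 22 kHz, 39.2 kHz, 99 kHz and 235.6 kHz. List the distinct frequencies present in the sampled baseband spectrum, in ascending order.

9.4 kHz, 15 kHz, 18.8 kHz, 22 kHz

fs/2 = 27.1 kHz.
22 kHz ≤ fs/2 = 27.1 kHz, passes unchanged.
39.2 kHz > fs/2 = 27.1 kHz, folds to fs − 39.2 kHz = 15 kHz.
99 kHz mod fs = 44.8 kHz.
44.8 kHz > fs/2 = 27.1 kHz, folds to fs − 44.8 kHz = 9.4 kHz.
235.6 kHz mod fs = 18.8 kHz.
18.8 kHz ≤ fs/2 = 27.1 kHz, appears at 18.8 kHz.
Distinct values: {9.4 kHz, 15 kHz, 18.8 kHz, 22 kHz}.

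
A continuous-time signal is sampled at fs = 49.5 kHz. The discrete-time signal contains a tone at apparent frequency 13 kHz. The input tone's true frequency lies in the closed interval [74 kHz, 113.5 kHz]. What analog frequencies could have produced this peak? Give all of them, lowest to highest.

86 kHz, 112 kHz

Frequencies that alias to 13 kHz are k·fs ± 13 kHz for integer k ≥ 0.
k=0: 13 kHz.
k=1: 36.5 kHz, 62.5 kHz.
k=2: 86 kHz, 112 kHz.
k=3: 135.5 kHz, 161.5 kHz.
Within [74 kHz, 113.5 kHz]: 86 kHz, 112 kHz.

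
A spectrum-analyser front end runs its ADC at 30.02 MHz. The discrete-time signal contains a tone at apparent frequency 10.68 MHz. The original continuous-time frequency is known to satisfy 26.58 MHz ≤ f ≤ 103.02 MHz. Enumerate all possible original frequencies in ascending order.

Frequencies that alias to 10.68 MHz are k·fs ± 10.68 MHz for integer k ≥ 0.
k=0: 10.68 MHz.
k=1: 19.34 MHz, 40.7 MHz.
k=2: 49.36 MHz, 70.72 MHz.
k=3: 79.38 MHz, 100.74 MHz.
k=4: 109.4 MHz, 130.76 MHz.
Within [26.58 MHz, 103.02 MHz]: 40.7 MHz, 49.36 MHz, 70.72 MHz, 79.38 MHz, 100.74 MHz.

40.7 MHz, 49.36 MHz, 70.72 MHz, 79.38 MHz, 100.74 MHz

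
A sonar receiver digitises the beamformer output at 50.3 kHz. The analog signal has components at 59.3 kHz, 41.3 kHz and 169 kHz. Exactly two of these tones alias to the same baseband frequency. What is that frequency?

fs/2 = 25.15 kHz.
59.3 kHz mod fs = 9 kHz.
9 kHz ≤ fs/2 = 25.15 kHz, appears at 9 kHz.
41.3 kHz > fs/2 = 25.15 kHz, folds to fs − 41.3 kHz = 9 kHz.
169 kHz mod fs = 18.1 kHz.
18.1 kHz ≤ fs/2 = 25.15 kHz, appears at 18.1 kHz.
41.3 kHz and 59.3 kHz both map to 9 kHz.

9 kHz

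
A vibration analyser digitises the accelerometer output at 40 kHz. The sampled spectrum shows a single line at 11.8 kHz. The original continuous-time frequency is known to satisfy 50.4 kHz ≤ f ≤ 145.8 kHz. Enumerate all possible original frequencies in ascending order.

Frequencies that alias to 11.8 kHz are k·fs ± 11.8 kHz for integer k ≥ 0.
k=0: 11.8 kHz.
k=1: 28.2 kHz, 51.8 kHz.
k=2: 68.2 kHz, 91.8 kHz.
k=3: 108.2 kHz, 131.8 kHz.
k=4: 148.2 kHz, 171.8 kHz.
Within [50.4 kHz, 145.8 kHz]: 51.8 kHz, 68.2 kHz, 91.8 kHz, 108.2 kHz, 131.8 kHz.

51.8 kHz, 68.2 kHz, 91.8 kHz, 108.2 kHz, 131.8 kHz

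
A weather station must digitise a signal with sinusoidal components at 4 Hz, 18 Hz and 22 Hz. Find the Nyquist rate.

44 Hz

Highest-frequency component: 22 Hz.
Nyquist rate = 2 × 22 Hz = 44 Hz.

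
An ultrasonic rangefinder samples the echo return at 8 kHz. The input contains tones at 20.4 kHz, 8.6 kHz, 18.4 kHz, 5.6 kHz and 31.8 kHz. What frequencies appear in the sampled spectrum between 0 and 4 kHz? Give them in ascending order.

fs/2 = 4 kHz.
20.4 kHz mod fs = 4.4 kHz.
4.4 kHz > fs/2 = 4 kHz, folds to fs − 4.4 kHz = 3.6 kHz.
8.6 kHz mod fs = 0.6 kHz.
0.6 kHz ≤ fs/2 = 4 kHz, appears at 0.6 kHz.
18.4 kHz mod fs = 2.4 kHz.
2.4 kHz ≤ fs/2 = 4 kHz, appears at 2.4 kHz.
5.6 kHz > fs/2 = 4 kHz, folds to fs − 5.6 kHz = 2.4 kHz.
31.8 kHz mod fs = 7.8 kHz.
7.8 kHz > fs/2 = 4 kHz, folds to fs − 7.8 kHz = 0.2 kHz.
Distinct values: {0.2 kHz, 0.6 kHz, 2.4 kHz, 3.6 kHz}.

0.2 kHz, 0.6 kHz, 2.4 kHz, 3.6 kHz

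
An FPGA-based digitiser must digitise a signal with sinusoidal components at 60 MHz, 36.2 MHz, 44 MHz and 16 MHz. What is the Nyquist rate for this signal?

Highest-frequency component: 60 MHz.
Nyquist rate = 2 × 60 MHz = 120 MHz.

120 MHz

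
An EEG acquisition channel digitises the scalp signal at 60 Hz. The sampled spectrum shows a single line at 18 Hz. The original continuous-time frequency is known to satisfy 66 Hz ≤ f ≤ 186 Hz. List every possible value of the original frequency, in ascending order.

Frequencies that alias to 18 Hz are k·fs ± 18 Hz for integer k ≥ 0.
k=0: 18 Hz.
k=1: 42 Hz, 78 Hz.
k=2: 102 Hz, 138 Hz.
k=3: 162 Hz, 198 Hz.
k=4: 222 Hz, 258 Hz.
Within [66 Hz, 186 Hz]: 78 Hz, 102 Hz, 138 Hz, 162 Hz.

78 Hz, 102 Hz, 138 Hz, 162 Hz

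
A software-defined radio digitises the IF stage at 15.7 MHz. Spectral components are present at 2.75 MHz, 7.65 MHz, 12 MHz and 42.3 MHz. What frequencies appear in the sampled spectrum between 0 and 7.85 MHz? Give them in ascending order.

fs/2 = 7.85 MHz.
2.75 MHz ≤ fs/2 = 7.85 MHz, passes unchanged.
7.65 MHz ≤ fs/2 = 7.85 MHz, passes unchanged.
12 MHz > fs/2 = 7.85 MHz, folds to fs − 12 MHz = 3.7 MHz.
42.3 MHz mod fs = 10.9 MHz.
10.9 MHz > fs/2 = 7.85 MHz, folds to fs − 10.9 MHz = 4.8 MHz.
Distinct values: {2.75 MHz, 3.7 MHz, 4.8 MHz, 7.65 MHz}.

2.75 MHz, 3.7 MHz, 4.8 MHz, 7.65 MHz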